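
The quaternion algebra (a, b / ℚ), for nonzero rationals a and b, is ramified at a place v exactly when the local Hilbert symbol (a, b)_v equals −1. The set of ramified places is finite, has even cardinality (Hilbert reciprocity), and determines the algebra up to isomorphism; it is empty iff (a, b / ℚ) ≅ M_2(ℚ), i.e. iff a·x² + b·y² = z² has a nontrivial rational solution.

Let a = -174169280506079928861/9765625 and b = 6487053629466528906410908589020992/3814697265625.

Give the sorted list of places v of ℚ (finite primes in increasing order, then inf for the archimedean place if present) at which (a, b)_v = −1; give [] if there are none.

(a, b) ≡ (-17501, 410533) mod (ℚ^×)²; places V = {2, 3, 5, 11, 17, 19, 31, 37, 41, 43, ∞}.
(a,b)_17: α=2, u≡2; β=3, v≡9 (mod 17); (2|17)=+1, (9|17)=+1; sign (−1)^0·+1^3·+1^2 = +1.
(a,b)_3: α=10, u≡1; β=14, v≡1 (mod 3); (1|3)=+1, (1|3)=+1; sign (−1)^0·+1^14·+1^10 = +1.
(a,b)_43: α=1, u≡4; β=2, v≡37 (mod 43); (4|43)=+1, (37|43)=-1; sign (−1)^0·+1^2·-1^1 = -1.
(a,b)_41: α=2, u≡13; β=3, v≡5 (mod 41); (13|41)=-1, (5|41)=+1; sign (−1)^0·-1^3·+1^2 = -1.
(a,b)_11: α=1, u≡5; β=2, v≡8 (mod 11); (5|11)=+1, (8|11)=-1; sign (−1)^0·+1^2·-1^1 = -1.
(a,b)_∞: sgn(-17501)=−, sgn(410533)=+, so +1.
(a,b)_31: α=2, u≡9; β=3, v≡17 (mod 31); (9|31)=+1, (17|31)=-1; sign (−1)^0·+1^3·-1^2 = +1.
(a,b)_37: α=1, u≡22; β=2, v≡15 (mod 37); (22|37)=-1, (15|37)=-1; sign (−1)^0·-1^2·-1^1 = -1.
(a,b)_2: α=0, β=6; u≡3, v≡5 (mod 8); ε(u)ε(v)=1·0, αω(v)=0·1, βω(u)=6·1; sum ≡ 0  ⇒  +1.
(a,b)_19: α=2, u≡4; β=3, v≡5 (mod 19); (4|19)=+1, (5|19)=+1; sign (−1)^0·+1^3·+1^2 = +1.
(a,b)_5: α=-10, u≡4; β=-18, v≡2 (mod 5); (4|5)=+1, (2|5)=-1; sign (−1)^0·+1^-18·-1^-10 = +1.
Ram(-17501, 410533) = {11, 37, 41, 43}; no ℚ_11-point on the conic.

[11, 37, 41, 43]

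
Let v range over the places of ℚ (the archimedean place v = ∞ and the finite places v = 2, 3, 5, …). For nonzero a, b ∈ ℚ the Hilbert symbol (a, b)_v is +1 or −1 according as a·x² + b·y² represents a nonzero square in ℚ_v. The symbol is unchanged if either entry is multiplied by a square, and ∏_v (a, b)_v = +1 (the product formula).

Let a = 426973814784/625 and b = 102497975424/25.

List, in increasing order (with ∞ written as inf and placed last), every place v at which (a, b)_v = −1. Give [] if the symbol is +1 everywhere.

(a, b) ≡ (1286934, 116994) mod (ℚ^×)²; places V = {2, 3, 5, 11, 13, 17, 31, 37, ∞}.
(a,b)_13: α=0, u≡10; β=2, v≡8 (mod 13); (10|13)=+1, (8|13)=-1; sign (−1)^0·+1^2·-1^0 = +1.
(a,b)_31: α=1, u≡14; β=1, v≡17 (mod 31); (14|31)=+1, (17|31)=-1; sign (−1)^1·+1^1·-1^1 = +1.
(a,b)_11: α=1, u≡5; β=0, v≡3 (mod 11); (5|11)=+1, (3|11)=+1; sign (−1)^0·+1^0·+1^1 = +1.
(a,b)_5: α=-4, u≡4; β=-2, v≡4 (mod 5); (4|5)=+1, (4|5)=+1; sign (−1)^0·+1^-2·+1^-4 = +1.
(a,b)_17: α=1, u≡16; β=1, v≡6 (mod 17); (16|17)=+1, (6|17)=-1; sign (−1)^0·+1^1·-1^1 = -1.
(a,b)_2: α=13, β=7; u≡3, v≡1 (mod 8); ε(u)ε(v)=1·0, αω(v)=13·0, βω(u)=7·1; sum ≡ 1  ⇒  -1.
(a,b)_∞: sgn(1286934)=+, sgn(116994)=+, so +1.
(a,b)_37: α=1, u≡20; β=1, v≡29 (mod 37); (20|37)=-1, (29|37)=-1; sign (−1)^0·-1^1·-1^1 = +1.
(a,b)_3: α=5, u≡2; β=5, v≡1 (mod 3); (2|3)=-1, (1|3)=+1; sign (−1)^1·-1^5·+1^5 = +1.
Ram(1286934, 116994) = {2, 17}; no ℚ_2-point on the conic.

[2, 17]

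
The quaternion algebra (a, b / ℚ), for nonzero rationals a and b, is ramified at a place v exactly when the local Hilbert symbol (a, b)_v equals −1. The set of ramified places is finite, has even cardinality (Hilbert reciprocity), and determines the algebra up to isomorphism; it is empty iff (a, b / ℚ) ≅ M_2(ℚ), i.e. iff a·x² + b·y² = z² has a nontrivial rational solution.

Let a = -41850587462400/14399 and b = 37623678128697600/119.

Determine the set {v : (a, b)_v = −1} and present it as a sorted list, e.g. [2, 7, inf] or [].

(a, b) ≡ (-106981, 119) mod (ℚ^×)²; places V = {2, 3, 5, 7, 11, 17, 29, 31, ∞}.
(a,b)_31: α=3, u≡30; β=4, v≡6 (mod 31); (30|31)=-1, (6|31)=-1; sign (−1)^0·-1^4·-1^3 = -1.
(a,b)_17: α=-1, u≡12; β=-1, v≡14 (mod 17); (12|17)=-1, (14|17)=-1; sign (−1)^0·-1^-1·-1^-1 = +1.
(a,b)_∞: sgn(-106981)=−, sgn(119)=+, so +1.
(a,b)_3: α=2, u≡2; β=2, v≡2 (mod 3); (2|3)=-1, (2|3)=-1; sign (−1)^0·-1^2·-1^2 = +1.
(a,b)_29: α=3, u≡20; β=4, v≡3 (mod 29); (20|29)=+1, (3|29)=-1; sign (−1)^0·+1^4·-1^3 = -1.
(a,b)_11: α=-2, u≡1; β=0, v≡3 (mod 11); (1|11)=+1, (3|11)=+1; sign (−1)^0·+1^0·+1^-2 = +1.
(a,b)_2: α=8, β=8; u≡3, v≡7 (mod 8); ε(u)ε(v)=1·1, αω(v)=8·0, βω(u)=8·1; sum ≡ 1  ⇒  -1.
(a,b)_7: α=-1, u≡3; β=-1, v≡3 (mod 7); (3|7)=-1, (3|7)=-1; sign (−1)^1·-1^-1·-1^-1 = -1.
(a,b)_5: α=2, u≡1; β=2, v≡1 (mod 5); (1|5)=+1, (1|5)=+1; sign (−1)^0·+1^2·+1^2 = +1.
|Ram(-106981, 119)| = 4, even; anisotropic at {2, 7, 29, 31}.

[2, 7, 29, 31]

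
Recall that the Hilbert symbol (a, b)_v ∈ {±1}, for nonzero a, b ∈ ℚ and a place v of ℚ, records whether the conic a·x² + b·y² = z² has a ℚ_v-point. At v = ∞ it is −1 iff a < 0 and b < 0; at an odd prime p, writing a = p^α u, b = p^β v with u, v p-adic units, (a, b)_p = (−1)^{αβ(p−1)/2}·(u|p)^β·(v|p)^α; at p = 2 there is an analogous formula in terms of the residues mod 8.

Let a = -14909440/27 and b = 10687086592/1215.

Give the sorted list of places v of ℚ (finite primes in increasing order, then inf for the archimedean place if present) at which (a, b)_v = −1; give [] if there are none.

[3, 7]

(a, b) ≡ (-2730, 195) mod (ℚ^×)²; places V = {2, 3, 5, 7, 13, ∞}.
(a,b)_3: α=-3, u≡2; β=-5, v≡2 (mod 3); (2|3)=-1, (2|3)=-1; sign (−1)^1·-1^-5·-1^-3 = -1.
(a,b)_13: α=1, u≡6; β=1, v≡6 (mod 13); (6|13)=-1, (6|13)=-1; sign (−1)^0·-1^1·-1^1 = +1.
(a,b)_7: α=1, u≡2; β=2, v≡5 (mod 7); (2|7)=+1, (5|7)=-1; sign (−1)^0·+1^2·-1^1 = -1.
(a,b)_5: α=1, u≡1; β=-1, v≡4 (mod 5); (1|5)=+1, (4|5)=+1; sign (−1)^0·+1^-1·+1^1 = +1.
(a,b)_∞: sgn(-2730)=−, sgn(195)=+, so +1.
(a,b)_2: α=15, β=24; u≡3, v≡3 (mod 8); ε(u)ε(v)=1·1, αω(v)=15·1, βω(u)=24·1; sum ≡ 0  ⇒  +1.
|Ram(-2730, 195)| = 2, even; anisotropic at {3, 7}.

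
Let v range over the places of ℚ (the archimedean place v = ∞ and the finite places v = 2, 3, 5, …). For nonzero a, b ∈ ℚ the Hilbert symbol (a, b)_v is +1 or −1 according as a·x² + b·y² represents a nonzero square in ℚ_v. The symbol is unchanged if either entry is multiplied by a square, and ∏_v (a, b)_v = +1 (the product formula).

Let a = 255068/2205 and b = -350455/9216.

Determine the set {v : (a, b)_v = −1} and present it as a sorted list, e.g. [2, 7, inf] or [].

Mod squares: a ≡ 2635, b ≡ -350455. Check v ∈ {∞, 2, 3, 5, 7, 11, 17, 19, 31}.
v=7: a=7^-2·(≡3), b=7^1·(≡5) mod 7; (3|7)=-1, (5|7)=-1; (−1)^{-2·1·3}·(-1)^1·(-1)^-2 = -1.
v=∞: 2635 > 0 and -350455 < 0  ⇒  (a,b)_∞ = +1.
v=19: a=19^0·(≡12), b=19^1·(≡4) mod 19; (12|19)=-1, (4|19)=+1; (−1)^{0·1·9}·(-1)^1·(+1)^0 = -1.
v=5: a=5^-1·(≡3), b=5^1·(≡4) mod 5; (3|5)=-1, (4|5)=+1; (−1)^{-1·1·2}·(-1)^1·(+1)^-1 = -1.
v=2: v_2(a)=2, v_2(b)=-10; units ≡ 3, 1 (mod 8); ε·ε+αω+βω = 1·0+2·0+-10·1 ≡ 0  ⇒  (a,b)_2 = +1.
v=31: a=31^1·(≡11), b=31^1·(≡8) mod 31; (11|31)=-1, (8|31)=+1; (−1)^{1·1·15}·(-1)^1·(+1)^1 = +1.
v=17: a=17^1·(≡15), b=17^1·(≡3) mod 17; (15|17)=+1, (3|17)=-1; (−1)^{1·1·8}·(+1)^1·(-1)^1 = -1.
v=11: a=11^2·(≡8), b=11^0·(≡3) mod 11; (8|11)=-1, (3|11)=+1; (−1)^{2·0·5}·(-1)^0·(+1)^2 = +1.
v=3: a=3^-2·(≡1), b=3^-2·(≡2) mod 3; (1|3)=+1, (2|3)=-1; (−1)^{-2·-2·1}·(+1)^-2·(-1)^-2 = +1.
Ram(2635, -350455) = {5, 7, 17, 19}; no ℚ_5-point on the conic.

[5, 7, 17, 19]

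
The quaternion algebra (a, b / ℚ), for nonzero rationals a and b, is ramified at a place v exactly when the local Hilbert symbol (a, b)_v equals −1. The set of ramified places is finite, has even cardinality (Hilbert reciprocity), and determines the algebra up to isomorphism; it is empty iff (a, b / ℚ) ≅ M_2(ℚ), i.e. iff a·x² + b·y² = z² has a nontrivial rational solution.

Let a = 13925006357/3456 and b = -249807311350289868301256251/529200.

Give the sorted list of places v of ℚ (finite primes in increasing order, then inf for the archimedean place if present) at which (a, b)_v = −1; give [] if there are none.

Mod squares: a ≡ 343758, b ≡ -3657. Check v ∈ {∞, 2, 3, 5, 7, 11, 17, 23, 29, 31, 47, 53}.
v=23: a=23^1·(≡17), b=23^3·(≡16) mod 23; (17|23)=-1, (16|23)=+1; (−1)^{1·3·11}·(-1)^3·(+1)^1 = +1.
v=17: a=17^2·(≡15), b=17^2·(≡2) mod 17; (15|17)=+1, (2|17)=+1; (−1)^{2·2·8}·(+1)^2·(+1)^2 = +1.
v=3: a=3^-3·(≡1), b=3^-3·(≡2) mod 3; (1|3)=+1, (2|3)=-1; (−1)^{-3·-3·1}·(+1)^-3·(-1)^-3 = +1.
v=∞: 343758 > 0 and -3657 < 0  ⇒  (a,b)_∞ = +1.
v=7: a=7^0·(≡2), b=7^-2·(≡2) mod 7; (2|7)=+1, (2|7)=+1; (−1)^{0·-2·3}·(+1)^-2·(+1)^0 = +1.
v=11: a=11^0·(≡10), b=11^2·(≡6) mod 11; (10|11)=-1, (6|11)=-1; (−1)^{0·2·5}·(-1)^2·(-1)^0 = +1.
v=29: a=29^2·(≡8), b=29^2·(≡19) mod 29; (8|29)=-1, (19|29)=-1; (−1)^{2·2·14}·(-1)^2·(-1)^2 = +1.
v=53: a=53^1·(≡31), b=53^3·(≡24) mod 53; (31|53)=-1, (24|53)=+1; (−1)^{1·3·26}·(-1)^3·(+1)^1 = -1.
v=47: a=47^1·(≡23), b=47^4·(≡36) mod 47; (23|47)=-1, (36|47)=+1; (−1)^{1·4·23}·(-1)^4·(+1)^1 = +1.
v=2: v_2(a)=-7, v_2(b)=-4; units ≡ 7, 7 (mod 8); ε·ε+αω+βω = 1·1+-7·0+-4·0 ≡ 1  ⇒  (a,b)_2 = -1.
v=5: a=5^0·(≡2), b=5^-2·(≡3) mod 5; (2|5)=-1, (3|5)=-1; (−1)^{0·-2·2}·(-1)^-2·(-1)^0 = +1.
v=31: a=31^0·(≡3), b=31^2·(≡2) mod 31; (3|31)=-1, (2|31)=+1; (−1)^{0·2·15}·(-1)^2·(+1)^0 = +1.
Ram(343758, -3657) = {2, 53}; no ℚ_2-point on the conic.

[2, 53]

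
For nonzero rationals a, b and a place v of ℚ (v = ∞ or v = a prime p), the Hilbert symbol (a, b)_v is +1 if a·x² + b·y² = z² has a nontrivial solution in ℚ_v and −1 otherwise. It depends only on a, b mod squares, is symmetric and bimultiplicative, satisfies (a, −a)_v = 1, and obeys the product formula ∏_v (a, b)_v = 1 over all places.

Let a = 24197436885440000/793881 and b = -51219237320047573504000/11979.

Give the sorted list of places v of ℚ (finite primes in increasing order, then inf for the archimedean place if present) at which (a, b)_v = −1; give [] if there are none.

[2, 11, 17, 23]

Mod squares: a ≡ 10166, b ≡ -154040315. Check v ∈ {∞, 2, 3, 5, 7, 11, 13, 17, 19, 23, 29}.
v=5: a=5^4·(≡4), b=5^3·(≡2) mod 5; (4|5)=+1, (2|5)=-1; (−1)^{4·3·2}·(+1)^3·(-1)^4 = +1.
v=7: a=7^2·(≡2), b=7^6·(≡3) mod 7; (2|7)=+1, (3|7)=-1; (−1)^{2·6·3}·(+1)^6·(-1)^2 = +1.
v=3: a=3^-8·(≡2), b=3^-2·(≡1) mod 3; (2|3)=-1, (1|3)=+1; (−1)^{-8·-2·1}·(-1)^-2·(+1)^-8 = +1.
v=29: a=29^2·(≡20), b=29^3·(≡11) mod 29; (20|29)=+1, (11|29)=-1; (−1)^{2·3·14}·(+1)^3·(-1)^2 = +1.
v=∞: 10166 > 0 and -154040315 < 0  ⇒  (a,b)_∞ = +1.
v=19: a=19^2·(≡9), b=19^3·(≡8) mod 19; (9|19)=+1, (8|19)=-1; (−1)^{2·3·9}·(+1)^3·(-1)^2 = +1.
v=11: a=11^-2·(≡10), b=11^-3·(≡10) mod 11; (10|11)=-1, (10|11)=-1; (−1)^{-2·-3·5}·(-1)^-3·(-1)^-2 = -1.
v=17: a=17^1·(≡7), b=17^1·(≡2) mod 17; (7|17)=-1, (2|17)=+1; (−1)^{1·1·8}·(-1)^1·(+1)^1 = -1.
v=13: a=13^1·(≡8), b=13^1·(≡2) mod 13; (8|13)=-1, (2|13)=-1; (−1)^{1·1·6}·(-1)^1·(-1)^1 = +1.
v=23: a=23^1·(≡5), b=23^1·(≡19) mod 23; (5|23)=-1, (19|23)=-1; (−1)^{1·1·11}·(-1)^1·(-1)^1 = -1.
v=2: v_2(a)=9, v_2(b)=12; units ≡ 3, 5 (mod 8); ε·ε+αω+βω = 1·0+9·1+12·1 ≡ 1  ⇒  (a,b)_2 = -1.
Ram(10166, -154040315) = {2, 11, 17, 23}; no ℚ_2-point on the conic.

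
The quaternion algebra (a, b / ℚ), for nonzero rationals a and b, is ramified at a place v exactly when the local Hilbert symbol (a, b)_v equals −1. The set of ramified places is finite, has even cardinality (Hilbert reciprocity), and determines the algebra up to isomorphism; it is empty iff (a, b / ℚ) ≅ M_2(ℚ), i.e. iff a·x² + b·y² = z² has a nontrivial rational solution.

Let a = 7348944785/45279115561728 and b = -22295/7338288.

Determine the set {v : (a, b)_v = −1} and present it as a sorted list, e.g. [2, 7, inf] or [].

Mod squares: a ≡ 195, b ≡ -1365. Check v ∈ {∞, 2, 3, 5, 7, 13, 17, 23, 31}.
v=3: a=3^-7·(≡2), b=3^-1·(≡1) mod 3; (2|3)=-1, (1|3)=+1; (−1)^{-7·-1·1}·(-1)^-1·(+1)^-7 = +1.
v=17: a=17^-2·(≡8), b=17^-2·(≡7) mod 17; (8|17)=+1, (7|17)=-1; (−1)^{-2·-2·8}·(+1)^-2·(-1)^-2 = +1.
v=31: a=31^2·(≡7), b=31^0·(≡6) mod 31; (7|31)=+1, (6|31)=-1; (−1)^{2·0·15}·(+1)^0·(-1)^2 = +1.
v=7: a=7^6·(≡3), b=7^3·(≡2) mod 7; (3|7)=-1, (2|7)=+1; (−1)^{6·3·3}·(-1)^3·(+1)^6 = -1.
v=23: a=23^-4·(≡14), b=23^-2·(≡5) mod 23; (14|23)=-1, (5|23)=-1; (−1)^{-4·-2·11}·(-1)^-2·(-1)^-4 = +1.
v=13: a=13^1·(≡2), b=13^1·(≡3) mod 13; (2|13)=-1, (3|13)=+1; (−1)^{1·1·6}·(-1)^1·(+1)^1 = -1.
v=5: a=5^1·(≡4), b=5^1·(≡2) mod 5; (4|5)=+1, (2|5)=-1; (−1)^{1·1·2}·(+1)^1·(-1)^1 = -1.
v=∞: 195 > 0 and -1365 < 0  ⇒  (a,b)_∞ = +1.
v=2: v_2(a)=-8, v_2(b)=-4; units ≡ 3, 3 (mod 8); ε·ε+αω+βω = 1·1+-8·1+-4·1 ≡ 1  ⇒  (a,b)_2 = -1.
Ram(195, -1365) = {2, 5, 7, 13}; no ℚ_2-point on the conic.

[2, 5, 7, 13]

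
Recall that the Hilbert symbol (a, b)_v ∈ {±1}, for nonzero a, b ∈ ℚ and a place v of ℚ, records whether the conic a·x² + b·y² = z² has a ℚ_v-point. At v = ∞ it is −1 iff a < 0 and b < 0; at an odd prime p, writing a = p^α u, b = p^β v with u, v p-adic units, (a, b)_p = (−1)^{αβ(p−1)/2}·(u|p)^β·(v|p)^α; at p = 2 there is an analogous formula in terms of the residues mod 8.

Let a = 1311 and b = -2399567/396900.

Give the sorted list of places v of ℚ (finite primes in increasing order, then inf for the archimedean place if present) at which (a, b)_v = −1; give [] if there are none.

Mod squares: a ≡ 1311, b ≡ -23. Check v ∈ {∞, 2, 3, 5, 7, 17, 19, 23}.
v=7: a=7^0·(≡2), b=7^-2·(≡5) mod 7; (2|7)=+1, (5|7)=-1; (−1)^{0·-2·3}·(+1)^-2·(-1)^0 = +1.
v=3: a=3^1·(≡2), b=3^-4·(≡1) mod 3; (2|3)=-1, (1|3)=+1; (−1)^{1·-4·1}·(-1)^-4·(+1)^1 = +1.
v=17: a=17^0·(≡2), b=17^2·(≡10) mod 17; (2|17)=+1, (10|17)=-1; (−1)^{0·2·8}·(+1)^2·(-1)^0 = +1.
v=19: a=19^1·(≡12), b=19^2·(≡13) mod 19; (12|19)=-1, (13|19)=-1; (−1)^{1·2·9}·(-1)^2·(-1)^1 = -1.
v=23: a=23^1·(≡11), b=23^1·(≡21) mod 23; (11|23)=-1, (21|23)=-1; (−1)^{1·1·11}·(-1)^1·(-1)^1 = -1.
v=5: a=5^0·(≡1), b=5^-2·(≡3) mod 5; (1|5)=+1, (3|5)=-1; (−1)^{0·-2·2}·(+1)^-2·(-1)^0 = +1.
v=∞: 1311 > 0 and -23 < 0  ⇒  (a,b)_∞ = +1.
v=2: v_2(a)=0, v_2(b)=-2; units ≡ 7, 1 (mod 8); ε·ε+αω+βω = 1·0+0·0+-2·0 ≡ 0  ⇒  (a,b)_2 = +1.
Ram(1311, -23) = {19, 23}; no ℚ_19-point on the conic.

[19, 23]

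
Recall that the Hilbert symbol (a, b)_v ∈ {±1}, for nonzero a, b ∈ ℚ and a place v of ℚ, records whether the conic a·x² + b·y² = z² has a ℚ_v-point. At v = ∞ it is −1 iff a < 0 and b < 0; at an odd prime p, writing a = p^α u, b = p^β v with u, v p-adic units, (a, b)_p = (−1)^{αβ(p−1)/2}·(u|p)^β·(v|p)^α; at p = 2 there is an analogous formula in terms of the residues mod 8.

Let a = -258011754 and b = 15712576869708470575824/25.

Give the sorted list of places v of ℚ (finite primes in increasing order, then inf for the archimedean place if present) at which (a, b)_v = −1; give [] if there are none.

Mod squares: a ≡ -14586, b ≡ 4389. Check v ∈ {∞, 2, 3, 5, 7, 11, 13, 17, 19}.
v=5: a=5^0·(≡1), b=5^-2·(≡4) mod 5; (1|5)=+1, (4|5)=+1; (−1)^{0·-2·2}·(+1)^-2·(+1)^0 = +1.
v=7: a=7^2·(≡1), b=7^5·(≡4) mod 7; (1|7)=+1, (4|7)=+1; (−1)^{2·5·3}·(+1)^5·(+1)^2 = +1.
v=3: a=3^1·(≡1), b=3^1·(≡2) mod 3; (1|3)=+1, (2|3)=-1; (−1)^{1·1·1}·(+1)^1·(-1)^1 = +1.
v=17: a=17^1·(≡13), b=17^2·(≡11) mod 17; (13|17)=+1, (11|17)=-1; (−1)^{1·2·8}·(+1)^2·(-1)^1 = -1.
v=2: v_2(a)=1, v_2(b)=4; units ≡ 3, 5 (mod 8); ε·ε+αω+βω = 1·0+1·1+4·1 ≡ 1  ⇒  (a,b)_2 = -1.
v=∞: -14586 < 0 and 4389 > 0  ⇒  (a,b)_∞ = +1.
v=13: a=13^1·(≡3), b=13^2·(≡2) mod 13; (3|13)=+1, (2|13)=-1; (−1)^{1·2·6}·(+1)^2·(-1)^1 = -1.
v=11: a=11^1·(≡5), b=11^5·(≡5) mod 11; (5|11)=+1, (5|11)=+1; (−1)^{1·5·5}·(+1)^5·(+1)^1 = -1.
v=19: a=19^2·(≡9), b=19^5·(≡12) mod 19; (9|19)=+1, (12|19)=-1; (−1)^{2·5·9}·(+1)^5·(-1)^2 = +1.
|Ram(-14586, 4389)| = 4, even; anisotropic at {2, 11, 13, 17}.

[2, 11, 13, 17]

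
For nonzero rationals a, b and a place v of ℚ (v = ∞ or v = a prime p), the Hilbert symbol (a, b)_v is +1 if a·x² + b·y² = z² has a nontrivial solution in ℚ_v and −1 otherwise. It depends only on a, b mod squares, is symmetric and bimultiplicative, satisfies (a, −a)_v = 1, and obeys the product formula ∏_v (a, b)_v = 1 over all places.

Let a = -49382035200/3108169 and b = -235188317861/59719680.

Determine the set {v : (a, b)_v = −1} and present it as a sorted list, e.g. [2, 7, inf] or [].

Mod squares: a ≡ -857327, b ≡ -11305. Check v ∈ {∞, 2, 3, 5, 7, 17, 19, 29, 31, 37, 41, 43, 47}.
v=17: a=17^1·(≡4), b=17^1·(≡9) mod 17; (4|17)=+1, (9|17)=+1; (−1)^{1·1·8}·(+1)^1·(+1)^1 = +1.
v=3: a=3^2·(≡1), b=3^-6·(≡2) mod 3; (1|3)=+1, (2|3)=-1; (−1)^{2·-6·1}·(+1)^-6·(-1)^2 = +1.
v=∞: -857327 < 0 and -11305 < 0  ⇒  (a,b)_∞ = -1.
v=7: a=7^0·(≡6), b=7^3·(≡1) mod 7; (6|7)=-1, (1|7)=+1; (−1)^{0·3·3}·(-1)^3·(+1)^0 = -1.
v=31: a=31^0·(≡5), b=31^2·(≡1) mod 31; (5|31)=+1, (1|31)=+1; (−1)^{0·2·15}·(+1)^2·(+1)^0 = +1.
v=5: a=5^2·(≡3), b=5^-1·(≡4) mod 5; (3|5)=-1, (4|5)=+1; (−1)^{2·-1·2}·(-1)^-1·(+1)^2 = -1.
v=29: a=29^1·(≡27), b=29^0·(≡9) mod 29; (27|29)=-1, (9|29)=+1; (−1)^{1·0·14}·(-1)^0·(+1)^1 = +1.
v=43: a=43^-2·(≡8), b=43^0·(≡31) mod 43; (8|43)=-1, (31|43)=+1; (−1)^{-2·0·21}·(-1)^0·(+1)^-2 = +1.
v=41: a=41^-2·(≡11), b=41^0·(≡6) mod 41; (11|41)=-1, (6|41)=-1; (−1)^{-2·0·20}·(-1)^0·(-1)^-2 = +1.
v=47: a=47^1·(≡17), b=47^2·(≡44) mod 47; (17|47)=+1, (44|47)=-1; (−1)^{1·2·23}·(+1)^2·(-1)^1 = -1.
v=2: v_2(a)=8, v_2(b)=-14; units ≡ 1, 7 (mod 8); ε·ε+αω+βω = 0·1+8·0+-14·0 ≡ 0  ⇒  (a,b)_2 = +1.
v=37: a=37^1·(≡25), b=37^0·(≡24) mod 37; (25|37)=+1, (24|37)=-1; (−1)^{1·0·18}·(+1)^0·(-1)^1 = -1.
v=19: a=19^0·(≡14), b=19^1·(≡15) mod 19; (14|19)=-1, (15|19)=-1; (−1)^{0·1·9}·(-1)^1·(-1)^0 = -1.
Ram(-857327, -11305) = {5, 7, 19, 37, 47, ∞}; no ℚ_5-point on the conic.

[5, 7, 19, 37, 47, inf]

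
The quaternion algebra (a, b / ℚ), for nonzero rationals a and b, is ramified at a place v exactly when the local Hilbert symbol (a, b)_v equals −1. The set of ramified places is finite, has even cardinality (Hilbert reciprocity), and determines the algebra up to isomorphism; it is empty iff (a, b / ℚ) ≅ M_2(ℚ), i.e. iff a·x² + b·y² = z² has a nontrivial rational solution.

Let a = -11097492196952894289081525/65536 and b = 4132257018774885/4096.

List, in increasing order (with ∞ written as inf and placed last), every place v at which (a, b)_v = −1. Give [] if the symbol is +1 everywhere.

[3, 11, 13, 41]

Mod squares: a ≡ -429, b ≡ 77285. Check v ∈ {∞, 2, 3, 5, 7, 11, 13, 29, 41}.
v=5: a=5^2·(≡4), b=5^1·(≡2) mod 5; (4|5)=+1, (2|5)=-1; (−1)^{2·1·2}·(+1)^1·(-1)^2 = +1.
v=3: a=3^7·(≡1), b=3^2·(≡2) mod 3; (1|3)=+1, (2|3)=-1; (−1)^{7·2·1}·(+1)^2·(-1)^7 = -1.
v=41: a=41^2·(≡24), b=41^1·(≡10) mod 41; (24|41)=-1, (10|41)=+1; (−1)^{2·1·20}·(-1)^1·(+1)^2 = -1.
v=2: v_2(a)=-16, v_2(b)=-12; units ≡ 3, 5 (mod 8); ε·ε+αω+βω = 1·0+-16·1+-12·1 ≡ 0  ⇒  (a,b)_2 = +1.
v=7: a=7^4·(≡5), b=7^4·(≡5) mod 7; (5|7)=-1, (5|7)=-1; (−1)^{4·4·3}·(-1)^4·(-1)^4 = +1.
v=11: a=11^5·(≡9), b=11^4·(≡6) mod 11; (9|11)=+1, (6|11)=-1; (−1)^{5·4·5}·(+1)^4·(-1)^5 = -1.
v=29: a=29^2·(≡13), b=29^1·(≡3) mod 29; (13|29)=+1, (3|29)=-1; (−1)^{2·1·14}·(+1)^1·(-1)^2 = +1.
v=∞: -429 < 0 and 77285 > 0  ⇒  (a,b)_∞ = +1.
v=13: a=13^5·(≡6), b=13^3·(≡10) mod 13; (6|13)=-1, (10|13)=+1; (−1)^{5·3·6}·(-1)^3·(+1)^5 = -1.
Ram(-429, 77285) = {3, 11, 13, 41}; no ℚ_3-point on the conic.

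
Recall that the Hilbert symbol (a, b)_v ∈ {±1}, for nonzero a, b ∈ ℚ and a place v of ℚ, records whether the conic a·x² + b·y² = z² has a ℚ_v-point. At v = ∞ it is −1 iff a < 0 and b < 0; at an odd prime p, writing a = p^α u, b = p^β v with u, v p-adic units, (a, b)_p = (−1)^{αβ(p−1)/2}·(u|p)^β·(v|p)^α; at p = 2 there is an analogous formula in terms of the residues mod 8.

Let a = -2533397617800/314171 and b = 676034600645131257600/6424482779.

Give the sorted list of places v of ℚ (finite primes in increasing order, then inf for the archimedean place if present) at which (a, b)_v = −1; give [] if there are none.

[2, 41]

Mod squares: a ≡ -902, b ≡ 341. Check v ∈ {∞, 2, 3, 5, 7, 11, 13, 31, 41}.
v=41: a=41^1·(≡22), b=41^2·(≡34) mod 41; (22|41)=-1, (34|41)=-1; (−1)^{1·2·20}·(-1)^2·(-1)^1 = -1.
v=31: a=31^2·(≡4), b=31^3·(≡22) mod 31; (4|31)=+1, (22|31)=-1; (−1)^{2·3·15}·(+1)^3·(-1)^2 = +1.
v=∞: -902 < 0 and 341 > 0  ⇒  (a,b)_∞ = +1.
v=3: a=3^8·(≡1), b=3^16·(≡2) mod 3; (1|3)=+1, (2|3)=-1; (−1)^{8·16·1}·(+1)^16·(-1)^8 = +1.
v=7: a=7^2·(≡4), b=7^2·(≡6) mod 7; (4|7)=+1, (6|7)=-1; (−1)^{2·2·3}·(+1)^2·(-1)^2 = +1.
v=13: a=13^-4·(≡5), b=13^-6·(≡1) mod 13; (5|13)=-1, (1|13)=+1; (−1)^{-4·-6·6}·(-1)^-6·(+1)^-4 = +1.
v=2: v_2(a)=3, v_2(b)=8; units ≡ 5, 5 (mod 8); ε·ε+αω+βω = 0·0+3·1+8·1 ≡ 1  ⇒  (a,b)_2 = -1.
v=11: a=11^-1·(≡10), b=11^-3·(≡9) mod 11; (10|11)=-1, (9|11)=+1; (−1)^{-1·-3·5}·(-1)^-3·(+1)^-1 = +1.
v=5: a=5^2·(≡3), b=5^2·(≡1) mod 5; (3|5)=-1, (1|5)=+1; (−1)^{2·2·2}·(-1)^2·(+1)^2 = +1.
|Ram(-902, 341)| = 2, even; anisotropic at {2, 41}.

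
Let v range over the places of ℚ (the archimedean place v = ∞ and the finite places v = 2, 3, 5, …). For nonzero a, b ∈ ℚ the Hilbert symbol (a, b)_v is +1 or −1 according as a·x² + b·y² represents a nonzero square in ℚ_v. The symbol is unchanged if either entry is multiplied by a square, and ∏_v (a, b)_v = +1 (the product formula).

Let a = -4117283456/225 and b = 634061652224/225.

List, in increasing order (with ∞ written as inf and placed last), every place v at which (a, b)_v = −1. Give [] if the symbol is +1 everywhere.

(a, b) ≡ (-26, 1001) mod (ℚ^×)²; places V = {2, 3, 5, 7, 11, 13, ∞}.
(a,b)_7: α=0, u≡1; β=1, v≡6 (mod 7); (1|7)=+1, (6|7)=-1; sign (−1)^0·+1^1·-1^0 = +1.
(a,b)_5: α=-2, u≡1; β=-2, v≡1 (mod 5); (1|5)=+1, (1|5)=+1; sign (−1)^0·+1^-2·+1^-2 = +1.
(a,b)_3: α=-2, u≡1; β=-2, v≡2 (mod 3); (1|3)=+1, (2|3)=-1; sign (−1)^0·+1^-2·-1^-2 = +1.
(a,b)_13: α=3, u≡8; β=3, v≡3 (mod 13); (8|13)=-1, (3|13)=+1; sign (−1)^0·-1^3·+1^3 = -1.
(a,b)_∞: sgn(-26)=−, sgn(1001)=+, so +1.
(a,b)_11: α=4, u≡2; β=5, v≡5 (mod 11); (2|11)=-1, (5|11)=+1; sign (−1)^0·-1^5·+1^4 = -1.
(a,b)_2: α=7, β=8; u≡3, v≡1 (mod 8); ε(u)ε(v)=1·0, αω(v)=7·0, βω(u)=8·1; sum ≡ 0  ⇒  +1.
Ram(-26, 1001) = {11, 13}; no ℚ_11-point on the conic.

[11, 13]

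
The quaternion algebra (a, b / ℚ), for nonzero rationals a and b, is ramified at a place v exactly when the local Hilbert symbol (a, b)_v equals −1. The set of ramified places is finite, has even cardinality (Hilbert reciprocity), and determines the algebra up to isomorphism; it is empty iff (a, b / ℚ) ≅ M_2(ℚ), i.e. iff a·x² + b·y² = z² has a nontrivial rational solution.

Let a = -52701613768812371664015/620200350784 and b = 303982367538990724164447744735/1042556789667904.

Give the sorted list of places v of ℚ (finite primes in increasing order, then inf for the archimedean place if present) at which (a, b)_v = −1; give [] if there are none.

Mod squares: a ≡ -5735, b ≡ 1507935. Check v ∈ {∞, 2, 3, 5, 7, 11, 13, 19, 31, 37, 41, 43}.
v=13: a=13^2·(≡7), b=13^3·(≡3) mod 13; (7|13)=-1, (3|13)=+1; (−1)^{2·3·6}·(-1)^3·(+1)^2 = -1.
v=7: a=7^-8·(≡6), b=7^-8·(≡4) mod 7; (6|7)=-1, (4|7)=+1; (−1)^{-8·-8·3}·(-1)^-8·(+1)^-8 = +1.
v=2: v_2(a)=-6, v_2(b)=-6; units ≡ 1, 7 (mod 8); ε·ε+αω+βω = 0·1+-6·0+-6·0 ≡ 0  ⇒  (a,b)_2 = +1.
v=19: a=19^2·(≡15), b=19^3·(≡2) mod 19; (15|19)=-1, (2|19)=-1; (−1)^{2·3·9}·(-1)^3·(-1)^2 = -1.
v=41: a=41^-2·(≡21), b=41^-4·(≡37) mod 41; (21|41)=+1, (37|41)=+1; (−1)^{-2·-4·20}·(+1)^-4·(+1)^-2 = +1.
v=3: a=3^6·(≡1), b=3^3·(≡1) mod 3; (1|3)=+1, (1|3)=+1; (−1)^{6·3·1}·(+1)^3·(+1)^6 = +1.
v=5: a=5^1·(≡3), b=5^1·(≡3) mod 5; (3|5)=-1, (3|5)=-1; (−1)^{1·1·2}·(-1)^1·(-1)^1 = +1.
v=43: a=43^2·(≡42), b=43^4·(≡23) mod 43; (42|43)=-1, (23|43)=+1; (−1)^{2·4·21}·(-1)^4·(+1)^2 = +1.
v=11: a=11^2·(≡6), b=11^3·(≡5) mod 11; (6|11)=-1, (5|11)=+1; (−1)^{2·3·5}·(-1)^3·(+1)^2 = -1.
v=37: a=37^1·(≡4), b=37^1·(≡32) mod 37; (4|37)=+1, (32|37)=-1; (−1)^{1·1·18}·(+1)^1·(-1)^1 = -1.
v=31: a=31^5·(≡2), b=31^6·(≡2) mod 31; (2|31)=+1, (2|31)=+1; (−1)^{5·6·15}·(+1)^6·(+1)^5 = +1.
v=∞: -5735 < 0 and 1507935 > 0  ⇒  (a,b)_∞ = +1.
(-5735, 1507935 / ℚ) ramifies at {11, 13, 19, 37}: a division algebra.

[11, 13, 19, 37]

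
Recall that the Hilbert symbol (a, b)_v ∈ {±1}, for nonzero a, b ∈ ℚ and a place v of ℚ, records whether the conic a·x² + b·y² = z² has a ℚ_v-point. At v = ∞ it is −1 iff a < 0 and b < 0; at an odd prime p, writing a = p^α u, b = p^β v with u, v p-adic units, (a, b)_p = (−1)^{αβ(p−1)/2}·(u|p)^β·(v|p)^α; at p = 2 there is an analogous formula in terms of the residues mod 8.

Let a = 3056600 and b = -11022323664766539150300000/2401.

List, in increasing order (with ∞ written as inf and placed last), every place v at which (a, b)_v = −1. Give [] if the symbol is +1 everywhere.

[3, 17, 19, 29]

Mod squares: a ≡ 30566, b ≡ -322318470. Check v ∈ {∞, 2, 3, 5, 7, 11, 17, 19, 29, 31, 37}.
v=3: a=3^0·(≡2), b=3^1·(≡2) mod 3; (2|3)=-1, (2|3)=-1; (−1)^{0·1·1}·(-1)^1·(-1)^0 = -1.
v=37: a=37^0·(≡30), b=37^1·(≡30) mod 37; (30|37)=+1, (30|37)=+1; (−1)^{0·1·18}·(+1)^1·(+1)^0 = +1.
v=7: a=7^0·(≡1), b=7^-4·(≡2) mod 7; (1|7)=+1, (2|7)=+1; (−1)^{0·-4·3}·(+1)^-4·(+1)^0 = +1.
v=11: a=11^0·(≡8), b=11^4·(≡2) mod 11; (8|11)=-1, (2|11)=-1; (−1)^{0·4·5}·(-1)^4·(-1)^0 = +1.
v=5: a=5^2·(≡4), b=5^5·(≡4) mod 5; (4|5)=+1, (4|5)=+1; (−1)^{2·5·2}·(+1)^5·(+1)^2 = +1.
v=29: a=29^1·(≡14), b=29^3·(≡7) mod 29; (14|29)=-1, (7|29)=+1; (−1)^{1·3·14}·(-1)^3·(+1)^1 = -1.
v=∞: 30566 > 0 and -322318470 < 0  ⇒  (a,b)_∞ = +1.
v=31: a=31^1·(≡20), b=31^3·(≡11) mod 31; (20|31)=+1, (11|31)=-1; (−1)^{1·3·15}·(+1)^3·(-1)^1 = +1.
v=2: v_2(a)=3, v_2(b)=5; units ≡ 3, 5 (mod 8); ε·ε+αω+βω = 1·0+3·1+5·1 ≡ 0  ⇒  (a,b)_2 = +1.
v=17: a=17^1·(≡8), b=17^3·(≡14) mod 17; (8|17)=+1, (14|17)=-1; (−1)^{1·3·8}·(+1)^3·(-1)^1 = -1.
v=19: a=19^0·(≡13), b=19^1·(≡6) mod 19; (13|19)=-1, (6|19)=+1; (−1)^{0·1·9}·(-1)^1·(+1)^0 = -1.
(30566, -322318470 / ℚ) ramifies at {3, 17, 19, 29}: a division algebra.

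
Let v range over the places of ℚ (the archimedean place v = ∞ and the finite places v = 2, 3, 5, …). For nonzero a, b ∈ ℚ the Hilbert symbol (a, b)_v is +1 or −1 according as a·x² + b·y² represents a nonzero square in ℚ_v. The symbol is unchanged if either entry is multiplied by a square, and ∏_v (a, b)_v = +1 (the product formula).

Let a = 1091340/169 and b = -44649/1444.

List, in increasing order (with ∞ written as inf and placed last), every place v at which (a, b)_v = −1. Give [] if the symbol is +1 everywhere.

[2, 43]

(a, b) ≡ (30315, -41) mod (ℚ^×)²; places V = {2, 3, 5, 11, 13, 19, 41, 43, 47, ∞}.
(a,b)_47: α=1, u≡37; β=0, v≡18 (mod 47); (37|47)=+1, (18|47)=+1; sign (−1)^0·+1^0·+1^1 = +1.
(a,b)_43: α=1, u≡11; β=0, v≡8 (mod 43); (11|43)=+1, (8|43)=-1; sign (−1)^0·+1^0·-1^1 = -1.
(a,b)_19: α=0, u≡10; β=-2, v≡5 (mod 19); (10|19)=-1, (5|19)=+1; sign (−1)^0·-1^-2·+1^0 = +1.
(a,b)_11: α=0, u≡2; β=2, v≡9 (mod 11); (2|11)=-1, (9|11)=+1; sign (−1)^0·-1^2·+1^0 = +1.
(a,b)_5: α=1, u≡2; β=0, v≡4 (mod 5); (2|5)=-1, (4|5)=+1; sign (−1)^0·-1^0·+1^1 = +1.
(a,b)_13: α=-2, u≡3; β=0, v≡6 (mod 13); (3|13)=+1, (6|13)=-1; sign (−1)^0·+1^0·-1^-2 = +1.
(a,b)_∞: sgn(30315)=+, sgn(-41)=−, so +1.
(a,b)_2: α=2, β=-2; u≡3, v≡7 (mod 8); ε(u)ε(v)=1·1, αω(v)=2·0, βω(u)=-2·1; sum ≡ 1  ⇒  -1.
(a,b)_3: α=3, u≡1; β=2, v≡1 (mod 3); (1|3)=+1, (1|3)=+1; sign (−1)^0·+1^2·+1^3 = +1.
(a,b)_41: α=0, u≡25; β=1, v≡2 (mod 41); (25|41)=+1, (2|41)=+1; sign (−1)^0·+1^1·+1^0 = +1.
Ram(30315, -41) = {2, 43}; no ℚ_2-point on the conic.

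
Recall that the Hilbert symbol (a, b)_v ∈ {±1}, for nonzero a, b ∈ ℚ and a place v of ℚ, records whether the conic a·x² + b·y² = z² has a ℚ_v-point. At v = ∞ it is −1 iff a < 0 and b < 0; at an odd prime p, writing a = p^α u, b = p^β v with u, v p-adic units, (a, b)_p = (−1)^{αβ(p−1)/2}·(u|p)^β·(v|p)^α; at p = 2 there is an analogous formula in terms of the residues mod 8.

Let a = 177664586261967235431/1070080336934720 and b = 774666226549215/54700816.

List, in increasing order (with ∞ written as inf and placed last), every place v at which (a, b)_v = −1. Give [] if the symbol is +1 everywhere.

[2, 3, 5, 13]

(a, b) ≡ (9229155, 709935) mod (ℚ^×)²; places V = {2, 3, 5, 7, 11, 13, 19, 23, 43, 47, 53, ∞}.
(a,b)_47: α=1, u≡15; β=1, v≡37 (mod 47); (15|47)=-1, (37|47)=+1; sign (−1)^1·-1^1·+1^1 = +1.
(a,b)_2: α=-6, β=-4; u≡3, v≡7 (mod 8); ε(u)ε(v)=1·1, αω(v)=-6·0, βω(u)=-4·1; sum ≡ 1  ⇒  -1.
(a,b)_7: α=2, u≡5; β=2, v≡1 (mod 7); (5|7)=-1, (1|7)=+1; sign (−1)^0·-1^2·+1^2 = +1.
(a,b)_3: α=9, u≡2; β=3, v≡2 (mod 3); (2|3)=-1, (2|3)=-1; sign (−1)^1·-1^3·-1^9 = -1.
(a,b)_11: α=6, u≡9; β=4, v≡7 (mod 11); (9|11)=+1, (7|11)=-1; sign (−1)^0·+1^4·-1^6 = +1.
(a,b)_43: α=-6, u≡32; β=-4, v≡28 (mod 43); (32|43)=-1, (28|43)=-1; sign (−1)^0·-1^-4·-1^-6 = +1.
(a,b)_19: α=1, u≡13; β=1, v≡16 (mod 19); (13|19)=-1, (16|19)=+1; sign (−1)^1·-1^1·+1^1 = +1.
(a,b)_∞: sgn(9229155)=+, sgn(709935)=+, so +1.
(a,b)_13: α=3, u≡2; β=2, v≡11 (mod 13); (2|13)=-1, (11|13)=-1; sign (−1)^0·-1^2·-1^3 = -1.
(a,b)_23: α=-2, u≡20; β=0, v≡10 (mod 23); (20|23)=-1, (10|23)=-1; sign (−1)^0·-1^0·-1^-2 = +1.
(a,b)_5: α=-1, u≡4; β=1, v≡3 (mod 5); (4|5)=+1, (3|5)=-1; sign (−1)^0·+1^1·-1^-1 = -1.
(a,b)_53: α=1, u≡8; β=1, v≡21 (mod 53); (8|53)=-1, (21|53)=-1; sign (−1)^0·-1^1·-1^1 = +1.
Ram(9229155, 709935) = {2, 3, 5, 13}; no ℚ_2-point on the conic.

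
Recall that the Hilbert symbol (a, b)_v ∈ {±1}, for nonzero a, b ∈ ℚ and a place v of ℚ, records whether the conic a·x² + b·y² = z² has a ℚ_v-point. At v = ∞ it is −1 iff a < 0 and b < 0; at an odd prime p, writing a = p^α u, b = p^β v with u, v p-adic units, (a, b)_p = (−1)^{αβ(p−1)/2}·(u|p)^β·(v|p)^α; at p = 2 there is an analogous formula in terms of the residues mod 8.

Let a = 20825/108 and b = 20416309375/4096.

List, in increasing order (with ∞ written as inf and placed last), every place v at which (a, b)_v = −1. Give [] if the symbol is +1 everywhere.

Mod squares: a ≡ 51, b ≡ 666655. Check v ∈ {∞, 2, 3, 5, 7, 11, 17, 23, 31}.
v=7: a=7^2·(≡4), b=7^2·(≡6) mod 7; (4|7)=+1, (6|7)=-1; (−1)^{2·2·3}·(+1)^2·(-1)^2 = +1.
v=3: a=3^-3·(≡2), b=3^0·(≡1) mod 3; (2|3)=-1, (1|3)=+1; (−1)^{-3·0·1}·(-1)^0·(+1)^-3 = +1.
v=11: a=11^0·(≡10), b=11^1·(≡7) mod 11; (10|11)=-1, (7|11)=-1; (−1)^{0·1·5}·(-1)^1·(-1)^0 = -1.
v=17: a=17^1·(≡3), b=17^1·(≡15) mod 17; (3|17)=-1, (15|17)=+1; (−1)^{1·1·8}·(-1)^1·(+1)^1 = -1.
v=∞: 51 > 0 and 666655 > 0  ⇒  (a,b)_∞ = +1.
v=23: a=23^0·(≡15), b=23^1·(≡7) mod 23; (15|23)=-1, (7|23)=-1; (−1)^{0·1·11}·(-1)^1·(-1)^0 = -1.
v=5: a=5^2·(≡1), b=5^5·(≡4) mod 5; (1|5)=+1, (4|5)=+1; (−1)^{2·5·2}·(+1)^5·(+1)^2 = +1.
v=31: a=31^0·(≡14), b=31^1·(≡30) mod 31; (14|31)=+1, (30|31)=-1; (−1)^{0·1·15}·(+1)^1·(-1)^0 = +1.
v=2: v_2(a)=-2, v_2(b)=-12; units ≡ 3, 7 (mod 8); ε·ε+αω+βω = 1·1+-2·0+-12·1 ≡ 1  ⇒  (a,b)_2 = -1.
(51, 666655 / ℚ) ramifies at {2, 11, 17, 23}: a division algebra.

[2, 11, 17, 23]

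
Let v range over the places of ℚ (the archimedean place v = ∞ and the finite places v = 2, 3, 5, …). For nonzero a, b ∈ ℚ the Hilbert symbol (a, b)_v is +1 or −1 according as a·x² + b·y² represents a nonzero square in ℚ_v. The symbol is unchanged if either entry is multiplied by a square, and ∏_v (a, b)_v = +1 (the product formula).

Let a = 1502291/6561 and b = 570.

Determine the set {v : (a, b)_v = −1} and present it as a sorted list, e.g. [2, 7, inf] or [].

(a, b) ≡ (30659, 570) mod (ℚ^×)²; places V = {2, 3, 5, 7, 19, 23, 31, 43, ∞}.
(a,b)_23: α=1, u≡11; β=0, v≡18 (mod 23); (11|23)=-1, (18|23)=+1; sign (−1)^0·-1^0·+1^1 = +1.
(a,b)_∞: sgn(30659)=+, sgn(570)=+, so +1.
(a,b)_3: α=-8, u≡2; β=1, v≡1 (mod 3); (2|3)=-1, (1|3)=+1; sign (−1)^0·-1^1·+1^-8 = -1.
(a,b)_19: α=0, u≡3; β=1, v≡11 (mod 19); (3|19)=-1, (11|19)=+1; sign (−1)^0·-1^1·+1^0 = -1.
(a,b)_5: α=0, u≡1; β=1, v≡4 (mod 5); (1|5)=+1, (4|5)=+1; sign (−1)^0·+1^1·+1^0 = +1.
(a,b)_43: α=1, u≡6; β=0, v≡11 (mod 43); (6|43)=+1, (11|43)=+1; sign (−1)^0·+1^0·+1^1 = +1.
(a,b)_7: α=2, u≡3; β=0, v≡3 (mod 7); (3|7)=-1, (3|7)=-1; sign (−1)^0·-1^0·-1^2 = +1.
(a,b)_2: α=0, β=1; u≡3, v≡5 (mod 8); ε(u)ε(v)=1·0, αω(v)=0·1, βω(u)=1·1; sum ≡ 1  ⇒  -1.
(a,b)_31: α=1, u≡19; β=0, v≡12 (mod 31); (19|31)=+1, (12|31)=-1; sign (−1)^0·+1^0·-1^1 = -1.
(30659, 570 / ℚ) ramifies at {2, 3, 19, 31}: a division algebra.

[2, 3, 19, 31]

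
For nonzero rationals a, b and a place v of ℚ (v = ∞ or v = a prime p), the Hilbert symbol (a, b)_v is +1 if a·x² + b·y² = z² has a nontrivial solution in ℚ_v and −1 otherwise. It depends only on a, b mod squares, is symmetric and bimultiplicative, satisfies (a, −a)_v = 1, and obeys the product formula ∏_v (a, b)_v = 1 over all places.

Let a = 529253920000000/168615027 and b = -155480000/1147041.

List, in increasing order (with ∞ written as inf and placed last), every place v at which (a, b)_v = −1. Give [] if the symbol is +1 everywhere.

[5, 37]

Mod squares: a ≡ 1110, b ≡ -23. Check v ∈ {∞, 2, 3, 5, 7, 13, 17, 23, 37}.
v=13: a=13^2·(≡5), b=13^2·(≡3) mod 13; (5|13)=-1, (3|13)=+1; (−1)^{2·2·6}·(-1)^2·(+1)^2 = +1.
v=7: a=7^-4·(≡2), b=7^-2·(≡3) mod 7; (2|7)=+1, (3|7)=-1; (−1)^{-4·-2·3}·(+1)^-2·(-1)^-4 = +1.
v=5: a=5^7·(≡3), b=5^4·(≡2) mod 5; (3|5)=-1, (2|5)=-1; (−1)^{7·4·2}·(-1)^4·(-1)^7 = -1.
v=37: a=37^1·(≡10), b=37^0·(≡17) mod 37; (10|37)=+1, (17|37)=-1; (−1)^{1·0·18}·(+1)^0·(-1)^1 = -1.
v=3: a=3^-5·(≡1), b=3^-4·(≡1) mod 3; (1|3)=+1, (1|3)=+1; (−1)^{-5·-4·1}·(+1)^-4·(+1)^-5 = +1.
v=∞: 1110 > 0 and -23 < 0  ⇒  (a,b)_∞ = +1.
v=17: a=17^-2·(≡10), b=17^-2·(≡12) mod 17; (10|17)=-1, (12|17)=-1; (−1)^{-2·-2·8}·(-1)^-2·(-1)^-2 = +1.
v=2: v_2(a)=11, v_2(b)=6; units ≡ 3, 1 (mod 8); ε·ε+αω+βω = 1·0+11·0+6·1 ≡ 0  ⇒  (a,b)_2 = +1.
v=23: a=23^2·(≡6), b=23^1·(≡20) mod 23; (6|23)=+1, (20|23)=-1; (−1)^{2·1·11}·(+1)^1·(-1)^2 = +1.
Ram(1110, -23) = {5, 37}; no ℚ_5-point on the conic.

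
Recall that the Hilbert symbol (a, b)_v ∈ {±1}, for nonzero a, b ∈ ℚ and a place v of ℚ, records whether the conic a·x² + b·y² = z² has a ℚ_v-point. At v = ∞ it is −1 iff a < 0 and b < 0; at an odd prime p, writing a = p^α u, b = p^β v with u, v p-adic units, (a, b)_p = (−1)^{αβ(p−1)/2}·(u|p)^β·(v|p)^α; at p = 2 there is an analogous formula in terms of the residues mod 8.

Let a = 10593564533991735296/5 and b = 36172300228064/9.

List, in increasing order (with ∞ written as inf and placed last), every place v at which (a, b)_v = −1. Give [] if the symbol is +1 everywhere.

(a, b) ≡ (805, 46046) mod (ℚ^×)²; places V = {2, 3, 5, 7, 11, 13, 23, ∞}.
(a,b)_3: α=0, u≡1; β=-2, v≡2 (mod 3); (1|3)=+1, (2|3)=-1; sign (−1)^0·+1^-2·-1^0 = +1.
(a,b)_5: α=-1, u≡1; β=0, v≡1 (mod 5); (1|5)=+1, (1|5)=+1; sign (−1)^0·+1^0·+1^-1 = +1.
(a,b)_23: α=1, u≡12; β=1, v≡9 (mod 23); (12|23)=+1, (9|23)=+1; sign (−1)^1·+1^1·+1^1 = -1.
(a,b)_∞: sgn(805)=+, sgn(46046)=+, so +1.
(a,b)_11: α=4, u≡2; β=3, v≡7 (mod 11); (2|11)=-1, (7|11)=-1; sign (−1)^0·-1^3·-1^4 = -1.
(a,b)_7: α=5, u≡6; β=5, v≡3 (mod 7); (6|7)=-1, (3|7)=-1; sign (−1)^1·-1^5·-1^5 = -1.
(a,b)_13: α=4, u≡3; β=3, v≡7 (mod 13); (3|13)=+1, (7|13)=-1; sign (−1)^0·+1^3·-1^4 = +1.
(a,b)_2: α=16, β=5; u≡5, v≡7 (mod 8); ε(u)ε(v)=0·1, αω(v)=16·0, βω(u)=5·1; sum ≡ 1  ⇒  -1.
Ram(805, 46046) = {2, 7, 11, 23}; no ℚ_2-point on the conic.

[2, 7, 11, 23]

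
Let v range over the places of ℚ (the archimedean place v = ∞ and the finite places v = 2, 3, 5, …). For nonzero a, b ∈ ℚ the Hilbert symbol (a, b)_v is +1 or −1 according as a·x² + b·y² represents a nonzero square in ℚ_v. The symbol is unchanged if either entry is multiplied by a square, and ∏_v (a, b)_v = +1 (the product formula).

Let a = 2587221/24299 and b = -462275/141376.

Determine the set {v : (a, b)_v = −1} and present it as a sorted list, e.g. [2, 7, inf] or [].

Mod squares: a ≡ 231, b ≡ -11. Check v ∈ {∞, 2, 3, 5, 7, 11, 13, 41, 47}.
v=5: a=5^0·(≡4), b=5^2·(≡4) mod 5; (4|5)=+1, (4|5)=+1; (−1)^{0·2·2}·(+1)^2·(+1)^0 = +1.
v=11: a=11^-1·(≡6), b=11^1·(≡7) mod 11; (6|11)=-1, (7|11)=-1; (−1)^{-1·1·5}·(-1)^1·(-1)^-1 = -1.
v=13: a=13^2·(≡4), b=13^0·(≡5) mod 13; (4|13)=+1, (5|13)=-1; (−1)^{2·0·6}·(+1)^0·(-1)^2 = +1.
v=∞: 231 > 0 and -11 < 0  ⇒  (a,b)_∞ = +1.
v=41: a=41^0·(≡6), b=41^2·(≡22) mod 41; (6|41)=-1, (22|41)=-1; (−1)^{0·2·20}·(-1)^2·(-1)^0 = +1.
v=2: v_2(a)=0, v_2(b)=-6; units ≡ 7, 5 (mod 8); ε·ε+αω+βω = 1·0+0·1+-6·0 ≡ 0  ⇒  (a,b)_2 = +1.
v=3: a=3^7·(≡2), b=3^0·(≡1) mod 3; (2|3)=-1, (1|3)=+1; (−1)^{7·0·1}·(-1)^0·(+1)^7 = +1.
v=47: a=47^-2·(≡31), b=47^-2·(≡1) mod 47; (31|47)=-1, (1|47)=+1; (−1)^{-2·-2·23}·(-1)^-2·(+1)^-2 = +1.
v=7: a=7^1·(≡5), b=7^0·(≡3) mod 7; (5|7)=-1, (3|7)=-1; (−1)^{1·0·3}·(-1)^0·(-1)^1 = -1.
(231, -11 / ℚ) ramifies at {7, 11}: a division algebra.

[7, 11]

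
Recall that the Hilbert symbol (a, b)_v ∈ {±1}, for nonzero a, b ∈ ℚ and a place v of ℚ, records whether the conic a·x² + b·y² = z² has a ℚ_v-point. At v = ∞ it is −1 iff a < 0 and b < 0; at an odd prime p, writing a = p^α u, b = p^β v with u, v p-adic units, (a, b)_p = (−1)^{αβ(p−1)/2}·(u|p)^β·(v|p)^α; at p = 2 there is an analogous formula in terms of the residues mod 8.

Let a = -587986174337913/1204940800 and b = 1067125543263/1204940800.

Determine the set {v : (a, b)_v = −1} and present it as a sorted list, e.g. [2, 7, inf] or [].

[7, 19]

Mod squares: a ≡ -7511, b ≡ 4921. Check v ∈ {∞, 2, 3, 5, 7, 13, 19, 29, 37, 41}.
v=29: a=29^1·(≡12), b=29^0·(≡7) mod 29; (12|29)=-1, (7|29)=+1; (−1)^{1·0·14}·(-1)^0·(+1)^1 = +1.
v=13: a=13^2·(≡12), b=13^2·(≡8) mod 13; (12|13)=+1, (8|13)=-1; (−1)^{2·2·6}·(+1)^2·(-1)^2 = +1.
v=41: a=41^-2·(≡10), b=41^-2·(≡4) mod 41; (10|41)=+1, (4|41)=+1; (−1)^{-2·-2·20}·(+1)^-2·(+1)^-2 = +1.
v=37: a=37^3·(≡24), b=37^3·(≡6) mod 37; (24|37)=-1, (6|37)=-1; (−1)^{3·3·18}·(-1)^3·(-1)^3 = +1.
v=5: a=5^-2·(≡1), b=5^-2·(≡4) mod 5; (1|5)=+1, (4|5)=+1; (−1)^{-2·-2·2}·(+1)^-2·(+1)^-2 = +1.
v=∞: -7511 < 0 and 4921 > 0  ⇒  (a,b)_∞ = +1.
v=7: a=7^-1·(≡5), b=7^-1·(≡6) mod 7; (5|7)=-1, (6|7)=-1; (−1)^{-1·-1·3}·(-1)^-1·(-1)^-1 = -1.
v=2: v_2(a)=-12, v_2(b)=-12; units ≡ 1, 1 (mod 8); ε·ε+αω+βω = 0·0+-12·0+-12·0 ≡ 0  ⇒  (a,b)_2 = +1.
v=19: a=19^2·(≡2), b=19^1·(≡15) mod 19; (2|19)=-1, (15|19)=-1; (−1)^{2·1·9}·(-1)^1·(-1)^2 = -1.
v=3: a=3^8·(≡1), b=3^8·(≡1) mod 3; (1|3)=+1, (1|3)=+1; (−1)^{8·8·1}·(+1)^8·(+1)^8 = +1.
Ram(-7511, 4921) = {7, 19}; no ℚ_7-point on the conic.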